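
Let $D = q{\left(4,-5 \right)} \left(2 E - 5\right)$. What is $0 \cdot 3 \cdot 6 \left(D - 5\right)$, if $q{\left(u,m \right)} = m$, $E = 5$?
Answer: $0$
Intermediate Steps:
$D = -25$ ($D = - 5 \left(2 \cdot 5 - 5\right) = - 5 \left(10 - 5\right) = \left(-5\right) 5 = -25$)
$0 \cdot 3 \cdot 6 \left(D - 5\right) = 0 \cdot 3 \cdot 6 \left(-25 - 5\right) = 0 \cdot 6 \left(-30\right) = 0 \left(-30\right) = 0$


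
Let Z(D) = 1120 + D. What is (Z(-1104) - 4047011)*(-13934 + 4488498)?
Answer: -18108538135180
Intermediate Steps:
(Z(-1104) - 4047011)*(-13934 + 4488498) = ((1120 - 1104) - 4047011)*(-13934 + 4488498) = (16 - 4047011)*4474564 = -4046995*4474564 = -18108538135180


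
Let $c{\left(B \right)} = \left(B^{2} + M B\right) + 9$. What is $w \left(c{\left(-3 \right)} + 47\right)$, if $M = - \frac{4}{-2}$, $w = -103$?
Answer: $-6077$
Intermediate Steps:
$M = 2$ ($M = \left(-4\right) \left(- \frac{1}{2}\right) = 2$)
$c{\left(B \right)} = 9 + B^{2} + 2 B$ ($c{\left(B \right)} = \left(B^{2} + 2 B\right) + 9 = 9 + B^{2} + 2 B$)
$w \left(c{\left(-3 \right)} + 47\right) = - 103 \left(\left(9 + \left(-3\right)^{2} + 2 \left(-3\right)\right) + 47\right) = - 103 \left(\left(9 + 9 - 6\right) + 47\right) = - 103 \left(12 + 47\right) = \left(-103\right) 59 = -6077$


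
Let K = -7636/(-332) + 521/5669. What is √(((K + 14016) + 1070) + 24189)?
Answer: √1262944825727/5669 ≈ 198.24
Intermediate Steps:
K = 130908/5669 (K = -7636*(-1/332) + 521*(1/5669) = 23 + 521/5669 = 130908/5669 ≈ 23.092)
√(((K + 14016) + 1070) + 24189) = √(((130908/5669 + 14016) + 1070) + 24189) = √((79587612/5669 + 1070) + 24189) = √(85653442/5669 + 24189) = √(222780883/5669) = √1262944825727/5669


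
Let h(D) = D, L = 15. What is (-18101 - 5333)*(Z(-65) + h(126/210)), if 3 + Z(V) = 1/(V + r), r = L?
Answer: 1417757/25 ≈ 56710.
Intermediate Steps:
r = 15
Z(V) = -3 + 1/(15 + V) (Z(V) = -3 + 1/(V + 15) = -3 + 1/(15 + V))
(-18101 - 5333)*(Z(-65) + h(126/210)) = (-18101 - 5333)*((-44 - 3*(-65))/(15 - 65) + 126/210) = -23434*((-44 + 195)/(-50) + 126*(1/210)) = -23434*(-1/50*151 + ⅗) = -23434*(-151/50 + ⅗) = -23434*(-121/50) = 1417757/25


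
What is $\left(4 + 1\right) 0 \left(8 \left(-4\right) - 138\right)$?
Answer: $0$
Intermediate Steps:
$\left(4 + 1\right) 0 \left(8 \left(-4\right) - 138\right) = 5 \cdot 0 \left(-32 - 138\right) = 0 \left(-170\right) = 0$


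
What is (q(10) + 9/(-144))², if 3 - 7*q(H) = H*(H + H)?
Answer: 9979281/12544 ≈ 795.54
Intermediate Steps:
q(H) = 3/7 - 2*H²/7 (q(H) = 3/7 - H*(H + H)/7 = 3/7 - H*2*H/7 = 3/7 - 2*H²/7)
(q(10) + 9/(-144))² = ((3/7 - 2/7*10²) + 9/(-144))² = ((3/7 - 2/7*100) + 9*(-1/144))² = ((3/7 - 200/7) - 1/16)² = (-197/7 - 1/16)² = (-3159/112)² = 9979281/12544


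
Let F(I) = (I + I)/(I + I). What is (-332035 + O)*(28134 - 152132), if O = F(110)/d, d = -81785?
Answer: 3367225516059048/81785 ≈ 4.1172e+10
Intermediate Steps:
F(I) = 1 (F(I) = (2*I)/((2*I)) = (2*I)*(1/(2*I)) = 1)
O = -1/81785 (O = 1/(-81785) = 1*(-1/81785) = -1/81785 ≈ -1.2227e-5)
(-332035 + O)*(28134 - 152132) = (-332035 - 1/81785)*(28134 - 152132) = -27155482476/81785*(-123998) = 3367225516059048/81785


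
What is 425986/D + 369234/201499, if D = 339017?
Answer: 211012355992/68311586483 ≈ 3.0890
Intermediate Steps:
425986/D + 369234/201499 = 425986/339017 + 369234/201499 = 211012355992/68311586483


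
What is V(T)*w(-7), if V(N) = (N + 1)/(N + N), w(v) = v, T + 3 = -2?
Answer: -14/5 ≈ -2.8000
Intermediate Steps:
T = -5 (T = -3 - 2 = -5)
V(N) = (1 + N)/(2*N) (V(N) = (1 + N)/((2*N)) = (1 + N)*(1/(2*N)) = (1 + N)/(2*N))
V(T)*w(-7) = ((½)*(1 - 5)/(-5))*(-7) = ((½)*(-⅕)*(-4))*(-7) = (⅖)*(-7) = -14/5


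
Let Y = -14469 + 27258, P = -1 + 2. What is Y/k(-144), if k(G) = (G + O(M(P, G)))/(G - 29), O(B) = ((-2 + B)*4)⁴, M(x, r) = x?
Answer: -316071/16 ≈ -19754.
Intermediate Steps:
P = 1
O(B) = (-8 + 4*B)⁴
k(G) = (256 + G)/(-29 + G) (k(G) = (G + 256*(-2 + 1)⁴)/(G - 29) = (G + 256*(-1)⁴)/(-29 + G) = (G + 256*1)/(-29 + G) = (G + 256)/(-29 + G) = (256 + G)/(-29 + G))
Y = 12789
Y/k(-144) = 12789/(((256 - 144)/(-29 - 144))) = 12789/((112/(-173))) = 12789/((-1/173*112)) = 12789/(-112/173) = 12789*(-173/112) = -316071/16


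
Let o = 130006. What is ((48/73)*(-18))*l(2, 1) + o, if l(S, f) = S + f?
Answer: 9487846/73 ≈ 1.2997e+5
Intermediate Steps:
((48/73)*(-18))*l(2, 1) + o = ((48/73)*(-18))*(2 + 1) + 130006 = ((48*(1/73))*(-18))*3 + 130006 = ((48/73)*(-18))*3 + 130006 = -864/73*3 + 130006 = -2592/73 + 130006 = 9487846/73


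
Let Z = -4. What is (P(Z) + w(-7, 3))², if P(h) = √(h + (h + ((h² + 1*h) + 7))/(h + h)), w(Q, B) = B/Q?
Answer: (12 - 7*I*√94)²/784 ≈ -5.6913 - 2.0776*I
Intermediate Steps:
P(h) = √(h + (7 + h² + 2*h)/(2*h)) (P(h) = √(h + (h + ((h² + h) + 7))/((2*h))) = √(h + (h + ((h + h²) + 7))*(1/(2*h))) = √(h + (h + (7 + h + h²))*(1/(2*h))) = √(h + (7 + h² + 2*h)*(1/(2*h))) = √(h + (7 + h² + 2*h)/(2*h)))
(P(Z) + w(-7, 3))² = (√(4 + 6*(-4) + 14/(-4))/2 + 3/(-7))² = (√(4 - 24 + 14*(-¼))/2 + 3*(-⅐))² = (√(4 - 24 - 7/2)/2 - 3/7)² = (√(-47/2)/2 - 3/7)² = ((I*√94/2)/2 - 3/7)² = (I*√94/4 - 3/7)² = (-3/7 + I*√94/4)²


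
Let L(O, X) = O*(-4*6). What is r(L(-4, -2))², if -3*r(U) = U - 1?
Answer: 9025/9 ≈ 1002.8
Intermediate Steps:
L(O, X) = -24*O (L(O, X) = O*(-24) = -24*O)
r(U) = ⅓ - U/3 (r(U) = -(U - 1)/3 = -(-1 + U)/3 = ⅓ - U/3)
r(L(-4, -2))² = (⅓ - (-8)*(-4))² = (⅓ - ⅓*96)² = (⅓ - 32)² = (-95/3)² = 9025/9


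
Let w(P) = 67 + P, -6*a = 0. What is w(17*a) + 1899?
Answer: 1966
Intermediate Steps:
a = 0 (a = -1/6*0 = 0)
w(17*a) + 1899 = (67 + 17*0) + 1899 = (67 + 0) + 1899 = 67 + 1899 = 1966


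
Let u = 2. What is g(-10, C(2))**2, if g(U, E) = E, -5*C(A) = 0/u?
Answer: 0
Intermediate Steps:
C(A) = 0 (C(A) = -0/2 = -1/5*0 = 0)
g(-10, C(2))**2 = 0**2 = 0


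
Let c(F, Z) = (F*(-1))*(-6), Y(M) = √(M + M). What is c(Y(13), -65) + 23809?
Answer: 23809 + 6*√26 ≈ 23840.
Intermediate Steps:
Y(M) = √2*√M (Y(M) = √(2*M) = √2*√M)
c(F, Z) = 6*F (c(F, Z) = -F*(-6) = 6*F)
c(Y(13), -65) + 23809 = 6*(√2*√13) + 23809 = 6*√26 + 23809 = 23809 + 6*√26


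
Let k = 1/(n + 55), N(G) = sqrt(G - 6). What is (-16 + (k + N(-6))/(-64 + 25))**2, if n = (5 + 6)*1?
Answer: 1696151953/6625476 + 82370*I*sqrt(3)/50193 ≈ 256.0 + 2.8424*I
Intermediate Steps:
N(G) = sqrt(-6 + G)
n = 11 (n = 11*1 = 11)
k = 1/66 (k = 1/(11 + 55) = 1/66 ≈ 0.015152)
(-16 + (k + N(-6))/(-64 + 25))**2 = (-16 + (1/66 + sqrt(-6 - 6))/(-64 + 25))**2 = (-16 + (1/66 + sqrt(-12))/(-39))**2 = (-16 + (1/66 + 2*I*sqrt(3))*(-1/39))**2 = (-16 + (-1/2574 - 2*I*sqrt(3)/39))**2 = (-41185/2574 - 2*I*sqrt(3)/39)**2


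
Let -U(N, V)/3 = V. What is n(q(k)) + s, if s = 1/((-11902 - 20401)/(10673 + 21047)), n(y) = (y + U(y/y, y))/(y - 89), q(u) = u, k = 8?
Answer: -2052472/2616543 ≈ -0.78442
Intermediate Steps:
U(N, V) = -3*V
n(y) = -2*y/(-89 + y) (n(y) = (y - 3*y)/(y - 89) = (-2*y)/(-89 + y) = -2*y/(-89 + y))
s = -31720/32303 (s = 1/(-32303/31720) = -31720/32303 ≈ -0.98195)
n(q(k)) + s = -2*8/(-89 + 8) - 31720/32303 = -2*8/(-81) - 31720/32303 = -2*8*(-1/81) - 31720/32303 = 16/81 - 31720/32303 = -2052472/2616543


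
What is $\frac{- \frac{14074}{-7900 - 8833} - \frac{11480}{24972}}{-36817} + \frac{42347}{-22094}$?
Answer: $- \frac{162869791186155949}{84974749537012962} \approx -1.9167$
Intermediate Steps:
$\frac{- \frac{14074}{-7900 - 8833} - \frac{11480}{24972}}{-36817} + \frac{42347}{-22094} = \left(- \frac{14074}{-16733} - \frac{2870}{6243}\right) \left(- \frac{1}{36817}\right) + 42347 \left(- \frac{1}{22094}\right) = \left(\left(-14074\right) \left(- \frac{1}{16733}\right) - \frac{2870}{6243}\right) \left(- \frac{1}{36817}\right) - \frac{42347}{22094} = \left(\frac{14074}{16733} - \frac{2870}{6243}\right) \left(- \frac{1}{36817}\right) - \frac{42347}{22094} = \frac{39840272}{104464119} \left(- \frac{1}{36817}\right) - \frac{42347}{22094} = - \frac{39840272}{3846055469223} - \frac{42347}{22094} = - \frac{162869791186155949}{84974749537012962}$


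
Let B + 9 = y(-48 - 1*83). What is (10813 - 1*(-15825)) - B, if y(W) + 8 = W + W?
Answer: 26917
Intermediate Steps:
y(W) = -8 + 2*W (y(W) = -8 + (W + W) = -8 + 2*W)
B = -279 (B = -9 + (-8 + 2*(-48 - 1*83)) = -9 + (-8 + 2*(-48 - 83)) = -9 + (-8 + 2*(-131)) = -9 + (-8 - 262) = -9 - 270 = -279)
(10813 - 1*(-15825)) - B = (10813 - 1*(-15825)) - 1*(-279) = (10813 + 15825) + 279 = 26638 + 279 = 26917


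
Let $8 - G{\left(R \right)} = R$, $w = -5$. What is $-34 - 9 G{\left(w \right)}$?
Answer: $-151$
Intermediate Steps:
$G{\left(R \right)} = 8 - R$
$-34 - 9 G{\left(w \right)} = -34 - 9 \left(8 - -5\right) = -34 - 9 \left(8 + 5\right) = -34 - 117 = -151$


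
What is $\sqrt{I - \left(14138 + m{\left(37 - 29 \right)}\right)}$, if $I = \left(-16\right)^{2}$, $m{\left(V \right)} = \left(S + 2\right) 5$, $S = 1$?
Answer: $i \sqrt{13897} \approx 117.89 i$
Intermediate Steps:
$m{\left(V \right)} = 15$ ($m{\left(V \right)} = \left(1 + 2\right) 5 = 3 \cdot 5 = 15$)
$I = 256$
$\sqrt{I - \left(14138 + m{\left(37 - 29 \right)}\right)} = \sqrt{256 - 14153} = \sqrt{-13897} = i \sqrt{13897}$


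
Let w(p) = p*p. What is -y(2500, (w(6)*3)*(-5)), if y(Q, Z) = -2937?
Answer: 2937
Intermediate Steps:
w(p) = p²
-y(2500, (w(6)*3)*(-5)) = -1*(-2937) = 2937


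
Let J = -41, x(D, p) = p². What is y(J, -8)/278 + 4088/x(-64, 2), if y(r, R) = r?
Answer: 284075/278 ≈ 1021.9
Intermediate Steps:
y(J, -8)/278 + 4088/x(-64, 2) = -41/278 + 4088/(2²) = -41*1/278 + 4088/4 = -41/278 + 4088*(¼) = -41/278 + 1022 = 284075/278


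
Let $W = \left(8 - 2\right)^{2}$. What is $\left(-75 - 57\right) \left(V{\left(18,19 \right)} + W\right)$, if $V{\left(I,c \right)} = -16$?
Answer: $-2640$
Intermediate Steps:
$W = 36$ ($W = 6^{2} = 36$)
$\left(-75 - 57\right) \left(V{\left(18,19 \right)} + W\right) = \left(-75 - 57\right) \left(-16 + 36\right) = \left(-132\right) 20 = -2640$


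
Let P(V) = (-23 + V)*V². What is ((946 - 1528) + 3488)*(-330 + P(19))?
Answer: -5155244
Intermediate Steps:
P(V) = V²*(-23 + V)
((946 - 1528) + 3488)*(-330 + P(19)) = ((946 - 1528) + 3488)*(-330 + 19²*(-23 + 19)) = (-582 + 3488)*(-330 + 361*(-4)) = 2906*(-330 - 1444) = 2906*(-1774) = -5155244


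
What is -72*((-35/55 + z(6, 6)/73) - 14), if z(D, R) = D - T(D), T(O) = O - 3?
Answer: 843840/803 ≈ 1050.9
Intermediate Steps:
T(O) = -3 + O
z(D, R) = 3 (z(D, R) = D - (-3 + D) = D + (3 - D) = 3)
-72*((-35/55 + z(6, 6)/73) - 14) = -72*((-35/55 + 3/73) - 14) = -72*((-35*1/55 + 3*(1/73)) - 14) = -72*((-7/11 + 3/73) - 14) = -72*(-478/803 - 14) = -72*(-11720/803) = 843840/803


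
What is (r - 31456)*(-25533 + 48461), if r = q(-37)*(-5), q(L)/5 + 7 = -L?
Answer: -738419168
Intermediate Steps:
q(L) = -35 - 5*L (q(L) = -35 + 5*(-L) = -35 - 5*L)
r = -750 (r = (-35 - 5*(-37))*(-5) = (-35 + 185)*(-5) = 150*(-5) = -750)
(r - 31456)*(-25533 + 48461) = (-750 - 31456)*(-25533 + 48461) = -32206*22928 = -738419168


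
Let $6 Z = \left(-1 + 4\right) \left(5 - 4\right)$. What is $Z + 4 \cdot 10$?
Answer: $\frac{81}{2} \approx 40.5$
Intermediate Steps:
$Z = \frac{1}{2}$ ($Z = \frac{\left(-1 + 4\right) \left(5 - 4\right)}{6} = \frac{3 \cdot 1}{6} = \frac{1}{6} \cdot 3 = \frac{1}{2} \approx 0.5$)
$Z + 4 \cdot 10 = \frac{1}{2} + 4 \cdot 10 = \frac{1}{2} + 40 = \frac{81}{2}$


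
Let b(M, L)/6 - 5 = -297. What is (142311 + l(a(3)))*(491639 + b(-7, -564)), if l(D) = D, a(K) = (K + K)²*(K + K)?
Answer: 69822124449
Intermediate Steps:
b(M, L) = -1752 (b(M, L) = 30 + 6*(-297) = 30 - 1782 = -1752)
a(K) = 8*K³ (a(K) = (2*K)²*(2*K) = (4*K²)*(2*K) = 8*K³)
(142311 + l(a(3)))*(491639 + b(-7, -564)) = (142311 + 8*3³)*(491639 - 1752) = (142311 + 8*27)*489887 = (142311 + 216)*489887 = 142527*489887 = 69822124449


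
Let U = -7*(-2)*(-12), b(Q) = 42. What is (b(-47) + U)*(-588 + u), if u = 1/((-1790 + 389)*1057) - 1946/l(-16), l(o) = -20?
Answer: 21799695927/352585 ≈ 61828.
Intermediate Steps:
u = 1440873851/14808570 (u = 1/((-1790 + 389)*1057) - 1946/(-20) = (1/1057)/(-1401) - 1946*(-1/20) = -1/1401*1/1057 + 973/10 = -1/1480857 + 973/10 = 1440873851/14808570 ≈ 97.300)
U = -168 (U = 14*(-12) = -168)
(b(-47) + U)*(-588 + u) = (42 - 168)*(-588 + 1440873851/14808570) = -126*(-7266565309/14808570) = 21799695927/352585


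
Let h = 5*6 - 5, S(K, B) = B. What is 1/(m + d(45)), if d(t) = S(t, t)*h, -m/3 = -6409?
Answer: 1/20352 ≈ 4.9135e-5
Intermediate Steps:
m = 19227 (m = -3*(-6409) = 19227)
h = 25 (h = 30 - 5 = 25)
d(t) = 25*t (d(t) = t*25 = 25*t)
1/(m + d(45)) = 1/(19227 + 25*45) = 1/(19227 + 1125) = 1/20352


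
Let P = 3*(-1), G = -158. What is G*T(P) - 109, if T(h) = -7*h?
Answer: -3427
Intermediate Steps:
P = -3
G*T(P) - 109 = -(-1106)*(-3) - 109 = -158*21 - 109 = -3318 - 109 = -3427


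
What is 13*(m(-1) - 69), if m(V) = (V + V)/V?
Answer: -871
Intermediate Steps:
m(V) = 2 (m(V) = (2*V)/V = 2)
13*(m(-1) - 69) = 13*(2 - 69) = 13*(-67) = -871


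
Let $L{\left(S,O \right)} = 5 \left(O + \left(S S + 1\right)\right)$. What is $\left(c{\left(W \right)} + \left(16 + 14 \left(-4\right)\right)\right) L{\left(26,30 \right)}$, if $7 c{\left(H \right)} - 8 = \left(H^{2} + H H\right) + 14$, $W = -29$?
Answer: $719120$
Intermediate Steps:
$L{\left(S,O \right)} = 5 + 5 O + 5 S^{2}$ ($L{\left(S,O \right)} = 5 \left(O + \left(S^{2} + 1\right)\right) = 5 \left(O + \left(1 + S^{2}\right)\right) = 5 \left(1 + O + S^{2}\right) = 5 + 5 O + 5 S^{2}$)
$c{\left(H \right)} = \frac{22}{7} + \frac{2 H^{2}}{7}$ ($c{\left(H \right)} = \frac{8}{7} + \frac{\left(H^{2} + H H\right) + 14}{7} = \frac{8}{7} + \frac{\left(H^{2} + H^{2}\right) + 14}{7} = \frac{8}{7} + \frac{2 H^{2} + 14}{7} = \frac{8}{7} + \frac{14 + 2 H^{2}}{7} = \frac{8}{7} + \left(2 + \frac{2 H^{2}}{7}\right) = \frac{22}{7} + \frac{2 H^{2}}{7}$)
$\left(c{\left(W \right)} + \left(16 + 14 \left(-4\right)\right)\right) L{\left(26,30 \right)} = \left(\left(\frac{22}{7} + \frac{2 \left(-29\right)^{2}}{7}\right) + \left(16 + 14 \left(-4\right)\right)\right) \left(5 + 5 \cdot 30 + 5 \cdot 26^{2}\right) = \left(\left(\frac{22}{7} + \frac{2}{7} \cdot 841\right) + \left(16 - 56\right)\right) \left(5 + 150 + 5 \cdot 676\right) = \left(\left(\frac{22}{7} + \frac{1682}{7}\right) - 40\right) \left(5 + 150 + 3380\right) = \left(\frac{1704}{7} - 40\right) 3535 = \frac{1424}{7} \cdot 3535 = 719120$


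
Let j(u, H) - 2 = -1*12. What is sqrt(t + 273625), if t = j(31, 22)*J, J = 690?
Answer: 5*sqrt(10669) ≈ 516.45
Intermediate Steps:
j(u, H) = -10 (j(u, H) = 2 - 1*12 = 2 - 12 = -10)
t = -6900 (t = -10*690 = -6900)
sqrt(t + 273625) = sqrt(-6900 + 273625) = sqrt(266725) = 5*sqrt(10669)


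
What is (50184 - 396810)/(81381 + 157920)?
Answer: -12838/8863 ≈ -1.4485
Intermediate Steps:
(50184 - 396810)/(81381 + 157920) = -346626/239301 = -346626*1/239301 = -12838/8863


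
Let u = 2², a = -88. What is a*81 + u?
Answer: -7124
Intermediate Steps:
u = 4
a*81 + u = -88*81 + 4 = -7128 + 4 = -7124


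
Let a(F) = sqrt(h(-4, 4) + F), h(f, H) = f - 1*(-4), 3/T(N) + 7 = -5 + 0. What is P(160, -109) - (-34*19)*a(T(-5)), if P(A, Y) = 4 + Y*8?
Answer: -868 + 323*I ≈ -868.0 + 323.0*I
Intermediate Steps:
P(A, Y) = 4 + 8*Y
T(N) = -1/4 (T(N) = 3/(-7 + (-5 + 0)) = 3/(-7 - 5) = 3/(-12) = 3*(-1/12) = -1/4)
h(f, H) = 4 + f (h(f, H) = f + 4 = 4 + f)
a(F) = sqrt(F) (a(F) = sqrt((4 - 4) + F) = sqrt(0 + F) = sqrt(F))
P(160, -109) - (-34*19)*a(T(-5)) = (4 + 8*(-109)) - (-34*19)*sqrt(-1/4) = (4 - 872) - (-646)*I/2 = -868 - (-323)*I = -868 + 323*I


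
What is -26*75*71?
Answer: -138450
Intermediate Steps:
-26*75*71 = -1950*71 = -138450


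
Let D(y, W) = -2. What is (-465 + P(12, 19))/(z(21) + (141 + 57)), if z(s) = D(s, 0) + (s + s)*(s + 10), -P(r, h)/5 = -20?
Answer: -365/1498 ≈ -0.24366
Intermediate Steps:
P(r, h) = 100 (P(r, h) = -5*(-20) = 100)
z(s) = -2 + 2*s*(10 + s) (z(s) = -2 + (s + s)*(s + 10) = -2 + (2*s)*(10 + s) = -2 + 2*s*(10 + s))
(-465 + P(12, 19))/(z(21) + (141 + 57)) = (-465 + 100)/((-2 + 2*21² + 20*21) + (141 + 57)) = -365/((-2 + 2*441 + 420) + 198) = -365/((-2 + 882 + 420) + 198) = -365/(1300 + 198) = -365/1498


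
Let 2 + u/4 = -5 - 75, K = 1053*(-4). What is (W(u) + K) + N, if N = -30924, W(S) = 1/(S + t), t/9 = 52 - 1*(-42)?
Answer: -18200447/518 ≈ -35136.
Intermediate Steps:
K = -4212
t = 846 (t = 9*(52 - 1*(-42)) = 9*(52 + 42) = 9*94 = 846)
u = -328 (u = -8 + 4*(-5 - 75) = -8 + 4*(-80) = -8 - 320 = -328)
W(S) = 1/(846 + S) (W(S) = 1/(S + 846) = 1/(846 + S))
(W(u) + K) + N = (1/(846 - 328) - 4212) - 30924 = (1/518 - 4212) - 30924 = -2181815/518 - 30924 = -18200447/518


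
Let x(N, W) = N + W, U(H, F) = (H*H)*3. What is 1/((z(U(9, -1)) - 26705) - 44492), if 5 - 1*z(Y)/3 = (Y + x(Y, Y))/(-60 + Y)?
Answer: -61/4342831 ≈ -1.4046e-5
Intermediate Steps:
U(H, F) = 3*H² (U(H, F) = H²*3 = 3*H²)
z(Y) = 15 - 9*Y/(-60 + Y) (z(Y) = 15 - 3*(Y + (Y + Y))/(-60 + Y) = 15 - 3*(Y + 2*Y)/(-60 + Y) = 15 - 3*3*Y/(-60 + Y) = 15 - 9*Y/(-60 + Y))
1/((z(U(9, -1)) - 26705) - 44492) = 1/((6*(-150 + 3*9²)/(-60 + 3*9²) - 26705) - 44492) = 1/((6*(-150 + 3*81)/(-60 + 3*81) - 26705) - 44492) = 1/((6*(-150 + 243)/(-60 + 243) - 26705) - 44492) = 1/((6*93/183 - 26705) - 44492) = 1/((6*(1/183)*93 - 26705) - 44492) = 1/((186/61 - 26705) - 44492) = 1/(-1628819/61 - 44492) = 1/(-4342831/61) = -61/4342831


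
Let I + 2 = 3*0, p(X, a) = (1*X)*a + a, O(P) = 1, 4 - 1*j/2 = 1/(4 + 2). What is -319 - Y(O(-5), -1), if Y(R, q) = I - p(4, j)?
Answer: -836/3 ≈ -278.67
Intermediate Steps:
j = 23/3 (j = 8 - 2/(4 + 2) = 8 - 2/6 = 8 - 2*1/6 = 8 - 1/3 = 23/3 ≈ 7.6667)
p(X, a) = a + X*a (p(X, a) = X*a + a = a + X*a)
I = -2 (I = -2 + 3*0 = -2 + 0 = -2)
Y(R, q) = -121/3 (Y(R, q) = -2 - 23*(1 + 4)/3 = -2 - 23*5/3 = -2 - 1*115/3 = -2 - 115/3 = -121/3)
-319 - Y(O(-5), -1) = -319 - 1*(-121/3) = -319 + 121/3 = -836/3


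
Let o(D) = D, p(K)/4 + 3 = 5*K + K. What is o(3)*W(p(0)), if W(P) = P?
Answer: -36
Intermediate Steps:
p(K) = -12 + 24*K (p(K) = -12 + 4*(5*K + K) = -12 + 4*(6*K) = -12 + 24*K)
o(3)*W(p(0)) = 3*(-12 + 24*0) = 3*(-12 + 0) = 3*(-12) = -36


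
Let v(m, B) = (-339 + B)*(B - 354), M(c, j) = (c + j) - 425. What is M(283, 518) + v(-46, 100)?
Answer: 61082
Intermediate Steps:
M(c, j) = -425 + c + j
v(m, B) = (-354 + B)*(-339 + B) (v(m, B) = (-339 + B)*(-354 + B) = (-354 + B)*(-339 + B))
M(283, 518) + v(-46, 100) = (-425 + 283 + 518) + (120006 + 100² - 693*100) = 376 + (120006 + 10000 - 69300) = 376 + 60706 = 61082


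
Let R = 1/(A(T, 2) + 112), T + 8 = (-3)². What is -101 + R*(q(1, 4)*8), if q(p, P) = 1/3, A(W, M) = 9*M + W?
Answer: -39685/393 ≈ -100.98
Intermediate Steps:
T = 1 (T = -8 + (-3)² = -8 + 9 = 1)
A(W, M) = W + 9*M
q(p, P) = ⅓ (q(p, P) = 1*(⅓) = ⅓)
R = 1/131 (R = 1/((1 + 9*2) + 112) = 1/((1 + 18) + 112) = 1/(19 + 112) = 1/131 ≈ 0.0076336)
-101 + R*(q(1, 4)*8) = -101 + ((⅓)*8)/131 = -101 + (1/131)*(8/3) = -101 + 8/393 = -39685/393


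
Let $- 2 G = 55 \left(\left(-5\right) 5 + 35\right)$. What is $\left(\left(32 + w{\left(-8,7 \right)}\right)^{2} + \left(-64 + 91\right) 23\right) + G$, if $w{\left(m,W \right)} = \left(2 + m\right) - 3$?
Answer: $875$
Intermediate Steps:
$w{\left(m,W \right)} = -1 + m$ ($w{\left(m,W \right)} = \left(2 + m\right) - 3 = -1 + m$)
$G = -275$ ($G = - \frac{55 \left(\left(-5\right) 5 + 35\right)}{2} = - \frac{55 \left(-25 + 35\right)}{2} = - \frac{55 \cdot 10}{2} = \left(- \frac{1}{2}\right) 550 = -275$)
$\left(\left(32 + w{\left(-8,7 \right)}\right)^{2} + \left(-64 + 91\right) 23\right) + G = \left(\left(32 - 9\right)^{2} + \left(-64 + 91\right) 23\right) - 275 = \left(\left(32 - 9\right)^{2} + 27 \cdot 23\right) - 275 = \left(23^{2} + 621\right) - 275 = \left(529 + 621\right) - 275 = 1150 - 275 = 875$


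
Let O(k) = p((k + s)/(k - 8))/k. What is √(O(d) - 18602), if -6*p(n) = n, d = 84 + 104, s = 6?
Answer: I*√1331374971585/8460 ≈ 136.39*I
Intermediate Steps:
d = 188
p(n) = -n/6
O(k) = -(6 + k)/(6*k*(-8 + k)) (O(k) = (-(k + 6)/(6*(k - 8)))/k = (-(6 + k)/(6*(-8 + k)))/k = -(6 + k)/(6*k*(-8 + k)))
√(O(d) - 18602) = √((⅙)*(-6 - 1*188)/(188*(-8 + 188)) - 18602) = √((⅙)*(1/188)*(-6 - 188)/180 - 18602) = √((⅙)*(1/188)*(1/180)*(-194) - 18602) = √(-97/101520 - 18602) = √(-1888475137/101520) = I*√1331374971585/8460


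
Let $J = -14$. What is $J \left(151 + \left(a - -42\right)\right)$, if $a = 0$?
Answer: $-2702$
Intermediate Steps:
$J \left(151 + \left(a - -42\right)\right) = - 14 \left(151 + \left(0 - -42\right)\right) = - 14 \left(151 + \left(0 + 42\right)\right) = - 14 \left(151 + 42\right) = \left(-14\right) 193 = -2702$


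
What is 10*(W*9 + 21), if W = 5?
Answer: 660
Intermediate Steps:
10*(W*9 + 21) = 10*(5*9 + 21) = 10*(45 + 21) = 10*66 = 660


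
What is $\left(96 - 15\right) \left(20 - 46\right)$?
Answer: $-2106$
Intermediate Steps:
$\left(96 - 15\right) \left(20 - 46\right) = \left(96 - 15\right) \left(-26\right) = 81 \left(-26\right) = -2106$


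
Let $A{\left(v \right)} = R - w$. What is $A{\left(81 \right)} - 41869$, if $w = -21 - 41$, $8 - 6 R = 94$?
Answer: $- \frac{125464}{3} \approx -41821.0$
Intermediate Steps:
$R = - \frac{43}{3}$ ($R = \frac{4}{3} - \frac{47}{3} = - \frac{43}{3} \approx -14.333$)
$w = -62$ ($w = -21 - 41 = -62$)
$A{\left(v \right)} = \frac{143}{3}$ ($A{\left(v \right)} = - \frac{43}{3} - -62 = - \frac{43}{3} + 62 = \frac{143}{3}$)
$A{\left(81 \right)} - 41869 = \frac{143}{3} - 41869 = - \frac{125464}{3}$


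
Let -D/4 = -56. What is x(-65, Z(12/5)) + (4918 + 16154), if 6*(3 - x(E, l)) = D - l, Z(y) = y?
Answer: 315571/15 ≈ 21038.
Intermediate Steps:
D = 224 (D = -4*(-56) = 224)
x(E, l) = -103/3 + l/6 (x(E, l) = 3 - (224 - l)/6 = 3 + (-112/3 + l/6) = -103/3 + l/6)
x(-65, Z(12/5)) + (4918 + 16154) = (-103/3 + (12/5)/6) + (4918 + 16154) = (-103/3 + (12*(1/5))/6) + 21072 = (-103/3 + (1/6)*(12/5)) + 21072 = (-103/3 + 2/5) + 21072 = -509/15 + 21072 = 315571/15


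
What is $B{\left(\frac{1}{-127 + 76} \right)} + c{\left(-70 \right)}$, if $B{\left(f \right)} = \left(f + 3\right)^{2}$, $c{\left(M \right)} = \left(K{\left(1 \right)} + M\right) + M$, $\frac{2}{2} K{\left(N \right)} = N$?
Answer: $- \frac{338435}{2601} \approx -130.12$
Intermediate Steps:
$K{\left(N \right)} = N$
$c{\left(M \right)} = 1 + 2 M$ ($c{\left(M \right)} = \left(1 + M\right) + M = 1 + 2 M$)
$B{\left(f \right)} = \left(3 + f\right)^{2}$
$B{\left(\frac{1}{-127 + 76} \right)} + c{\left(-70 \right)} = \left(3 + \frac{1}{-127 + 76}\right)^{2} + \left(1 + 2 \left(-70\right)\right) = \left(3 + \frac{1}{-51}\right)^{2} + \left(1 - 140\right) = \left(3 - \frac{1}{51}\right)^{2} - 139 = \left(\frac{152}{51}\right)^{2} - 139 = \frac{23104}{2601} - 139 = - \frac{338435}{2601}$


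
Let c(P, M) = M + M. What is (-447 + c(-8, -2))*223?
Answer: -100573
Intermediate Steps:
c(P, M) = 2*M
(-447 + c(-8, -2))*223 = (-447 + 2*(-2))*223 = (-447 - 4)*223 = -451*223 = -100573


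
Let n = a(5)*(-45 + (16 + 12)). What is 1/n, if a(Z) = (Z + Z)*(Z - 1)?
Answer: -1/680 ≈ -0.0014706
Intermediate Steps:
a(Z) = 2*Z*(-1 + Z) (a(Z) = (2*Z)*(-1 + Z) = 2*Z*(-1 + Z))
n = -680 (n = (2*5*(-1 + 5))*(-45 + (16 + 12)) = (2*5*4)*(-45 + 28) = 40*(-17) = -680)
1/n = 1/(-680) = -1/680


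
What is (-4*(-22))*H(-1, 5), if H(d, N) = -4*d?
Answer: 352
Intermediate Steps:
(-4*(-22))*H(-1, 5) = (-4*(-22))*(-4*(-1)) = 88*4 = 352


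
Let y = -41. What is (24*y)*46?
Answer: -45264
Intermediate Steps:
(24*y)*46 = (24*(-41))*46 = -984*46 = -45264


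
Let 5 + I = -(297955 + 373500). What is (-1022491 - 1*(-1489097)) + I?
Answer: -204854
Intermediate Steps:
I = -671460 (I = -5 - (297955 + 373500) = -5 - 1*671455 = -5 - 671455 = -671460)
(-1022491 - 1*(-1489097)) + I = (-1022491 - 1*(-1489097)) - 671460 = (-1022491 + 1489097) - 671460 = 466606 - 671460 = -204854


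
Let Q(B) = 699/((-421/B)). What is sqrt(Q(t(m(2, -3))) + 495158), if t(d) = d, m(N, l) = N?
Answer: 62*sqrt(22830830)/421 ≈ 703.67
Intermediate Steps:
Q(B) = -699*B/421 (Q(B) = 699*(-B/421) = -699*B/421)
sqrt(Q(t(m(2, -3))) + 495158) = sqrt(-699/421*2 + 495158) = sqrt(-1398/421 + 495158) = sqrt(208460120/421) = 62*sqrt(22830830)/421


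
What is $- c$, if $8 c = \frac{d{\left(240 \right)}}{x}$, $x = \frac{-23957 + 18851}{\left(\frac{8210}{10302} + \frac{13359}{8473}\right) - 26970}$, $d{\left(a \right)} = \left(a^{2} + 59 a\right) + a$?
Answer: $- \frac{588493247218000}{12380467991} \approx -47534.0$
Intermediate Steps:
$d{\left(a \right)} = a^{2} + 60 a$
$x = \frac{111424211919}{588493247218}$ ($x = - \frac{5106}{\left(8210 \cdot \frac{1}{10302} + 13359 \cdot \frac{1}{8473}\right) - 26970} = - \frac{5106}{\left(\frac{4105}{5151} + \frac{13359}{8473}\right) - 26970} = - \frac{5106}{\frac{103593874}{43644423} - 26970} = - \frac{5106}{- \frac{1176986494436}{43644423}} = \left(-5106\right) \left(- \frac{43644423}{1176986494436}\right) = \frac{111424211919}{588493247218} \approx 0.18934$)
$c = \frac{588493247218000}{12380467991}$ ($c = \frac{240 \left(60 + 240\right) \frac{1}{\frac{111424211919}{588493247218}}}{8} = \frac{240 \cdot 300 \cdot \frac{588493247218}{111424211919}}{8} = \frac{72000 \cdot \frac{588493247218}{111424211919}}{8} = \frac{1}{8} \cdot \frac{4707945977744000}{12380467991} = \frac{588493247218000}{12380467991} \approx 47534.0$)
$- c = \left(-1\right) \frac{588493247218000}{12380467991} = - \frac{588493247218000}{12380467991}$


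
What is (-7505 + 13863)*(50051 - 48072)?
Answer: 12582482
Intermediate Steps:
(-7505 + 13863)*(50051 - 48072) = 6358*1979 = 12582482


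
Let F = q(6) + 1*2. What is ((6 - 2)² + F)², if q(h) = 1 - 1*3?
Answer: 256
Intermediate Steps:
q(h) = -2 (q(h) = 1 - 3 = -2)
F = 0 (F = -2 + 1*2 = -2 + 2 = 0)
((6 - 2)² + F)² = ((6 - 2)² + 0)² = (4² + 0)² = (16 + 0)² = 16² = 256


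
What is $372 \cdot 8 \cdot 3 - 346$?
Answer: $8582$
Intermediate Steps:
$372 \cdot 8 \cdot 3 - 346 = 372 \cdot 24 - 346 = 8928 - 346 = 8582$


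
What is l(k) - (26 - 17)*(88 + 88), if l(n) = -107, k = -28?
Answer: -1691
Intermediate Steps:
l(k) - (26 - 17)*(88 + 88) = -107 - (26 - 17)*(88 + 88) = -107 - 9*176 = -107 - 1*1584 = -107 - 1584 = -1691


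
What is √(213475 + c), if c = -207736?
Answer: √5739 ≈ 75.756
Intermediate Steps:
√(213475 + c) = √(213475 - 207736) = √5739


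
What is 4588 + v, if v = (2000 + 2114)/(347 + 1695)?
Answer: 4686405/1021 ≈ 4590.0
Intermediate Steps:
v = 2057/1021 (v = 4114/2042 = 4114*(1/2042) = 2057/1021 ≈ 2.0147)
4588 + v = 4588 + 2057/1021 = 4686405/1021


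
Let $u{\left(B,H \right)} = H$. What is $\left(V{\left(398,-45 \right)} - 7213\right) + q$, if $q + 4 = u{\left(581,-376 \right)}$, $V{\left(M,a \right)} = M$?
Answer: $-7195$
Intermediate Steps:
$q = -380$ ($q = -4 - 376 = -380$)
$\left(V{\left(398,-45 \right)} - 7213\right) + q = \left(398 - 7213\right) - 380 = -6815 - 380 = -7195$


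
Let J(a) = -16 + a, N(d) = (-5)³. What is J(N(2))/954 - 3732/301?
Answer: -1200923/95718 ≈ -12.546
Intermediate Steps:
N(d) = -125
J(N(2))/954 - 3732/301 = (-16 - 125)/954 - 3732/301 = -141*1/954 - 3732*1/301 = -47/318 - 3732/301 = -1200923/95718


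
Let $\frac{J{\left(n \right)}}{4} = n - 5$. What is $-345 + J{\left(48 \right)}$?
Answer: $-173$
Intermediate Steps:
$J{\left(n \right)} = -20 + 4 n$ ($J{\left(n \right)} = 4 \left(n - 5\right) = 4 \left(-5 + n\right) = -20 + 4 n$)
$-345 + J{\left(48 \right)} = -345 + \left(-20 + 4 \cdot 48\right) = -345 + \left(-20 + 192\right) = -345 + 172 = -173$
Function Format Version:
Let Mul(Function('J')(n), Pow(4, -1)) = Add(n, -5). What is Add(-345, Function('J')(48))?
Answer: -173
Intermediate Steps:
Function('J')(n) = Add(-20, Mul(4, n)) (Function('J')(n) = Mul(4, Add(n, -5)) = Mul(4, Add(-5, n)) = Add(-20, Mul(4, n)))
Add(-345, Function('J')(48)) = Add(-345, Add(-20, Mul(4, 48))) = Add(-345, Add(-20, 192)) = Add(-345, 172) = -173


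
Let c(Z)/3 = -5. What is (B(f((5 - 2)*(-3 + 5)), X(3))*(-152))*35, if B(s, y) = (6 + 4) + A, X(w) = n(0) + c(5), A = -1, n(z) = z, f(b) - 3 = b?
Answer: -47880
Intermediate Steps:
f(b) = 3 + b
c(Z) = -15 (c(Z) = 3*(-5) = -15)
X(w) = -15 (X(w) = 0 - 15 = -15)
B(s, y) = 9 (B(s, y) = (6 + 4) - 1 = 10 - 1 = 9)
(B(f((5 - 2)*(-3 + 5)), X(3))*(-152))*35 = (9*(-152))*35 = -1368*35 = -47880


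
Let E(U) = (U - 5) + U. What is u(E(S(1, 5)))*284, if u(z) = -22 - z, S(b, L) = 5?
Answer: -7668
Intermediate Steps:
E(U) = -5 + 2*U (E(U) = (-5 + U) + U = -5 + 2*U)
u(E(S(1, 5)))*284 = (-22 - (-5 + 2*5))*284 = (-22 - (-5 + 10))*284 = (-22 - 1*5)*284 = (-22 - 5)*284 = -27*284 = -7668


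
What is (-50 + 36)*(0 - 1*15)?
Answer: 210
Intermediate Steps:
(-50 + 36)*(0 - 1*15) = -14*(0 - 15) = -14*(-15) = 210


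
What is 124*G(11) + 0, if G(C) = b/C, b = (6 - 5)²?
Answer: 124/11 ≈ 11.273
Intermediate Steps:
b = 1 (b = 1² = 1)
G(C) = 1/C
124*G(11) + 0 = 124/11 + 0 = 124/11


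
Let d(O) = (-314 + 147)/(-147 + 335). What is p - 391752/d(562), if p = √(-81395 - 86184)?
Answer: 73649376/167 + I*√167579 ≈ 4.4101e+5 + 409.36*I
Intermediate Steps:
d(O) = -167/188
p = I*√167579 (p = √(-167579) = I*√167579 ≈ 409.36*I)
p - 391752/d(562) = I*√167579 - 391752/(-167/188) = I*√167579 - 391752*(-188/167) = I*√167579 + 73649376/167 = 73649376/167 + I*√167579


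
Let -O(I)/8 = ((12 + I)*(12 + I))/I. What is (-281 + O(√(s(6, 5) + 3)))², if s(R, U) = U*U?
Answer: 2039447/7 + 650848*√7/7 ≈ 5.3735e+5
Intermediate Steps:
s(R, U) = U²
O(I) = -8*(12 + I)²/I (O(I) = -8*(12 + I)*(12 + I)/I = -8*(12 + I)²/I)
(-281 + O(√(s(6, 5) + 3)))² = (-281 - 8*(12 + √(5² + 3))²/(√(5² + 3)))² = (-281 - 8*(12 + √(25 + 3))²/(√(25 + 3)))² = (-281 - 8*(12 + √28)²/(√28))² = (-281 - 8*(12 + 2*√7)²/(2*√7))² = (-281 - 8*√7/14*(12 + 2*√7)²)² = (-281 - 4*√7*(12 + 2*√7)²/7)²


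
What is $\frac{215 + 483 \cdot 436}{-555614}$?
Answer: $- \frac{210803}{555614} \approx -0.37941$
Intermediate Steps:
$\frac{215 + 483 \cdot 436}{-555614} = \left(215 + 210588\right) \left(- \frac{1}{555614}\right) = 210803 \left(- \frac{1}{555614}\right) = - \frac{210803}{555614}$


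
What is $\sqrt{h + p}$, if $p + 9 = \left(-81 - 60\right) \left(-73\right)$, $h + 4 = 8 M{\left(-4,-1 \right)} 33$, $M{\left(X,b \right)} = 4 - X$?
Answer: $2 \sqrt{3098} \approx 111.32$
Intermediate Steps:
$h = 2108$ ($h = -4 + 8 \left(4 - -4\right) 33 = -4 + 8 \left(4 + 4\right) 33 = -4 + 8 \cdot 8 \cdot 33 = -4 + 64 \cdot 33 = -4 + 2112 = 2108$)
$p = 10284$ ($p = -9 + \left(-81 - 60\right) \left(-73\right) = -9 - -10293 = -9 + 10293 = 10284$)
$\sqrt{h + p} = \sqrt{2108 + 10284} = \sqrt{12392} = 2 \sqrt{3098}$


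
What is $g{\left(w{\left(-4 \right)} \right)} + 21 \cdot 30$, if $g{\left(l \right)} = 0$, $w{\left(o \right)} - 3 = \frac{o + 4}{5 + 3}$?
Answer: $630$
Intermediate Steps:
$w{\left(o \right)} = \frac{7}{2} + \frac{o}{8}$ ($w{\left(o \right)} = 3 + \frac{o + 4}{5 + 3} = 3 + \frac{4 + o}{8} = 3 + \left(4 + o\right) \frac{1}{8} = 3 + \left(\frac{1}{2} + \frac{o}{8}\right) = \frac{7}{2} + \frac{o}{8}$)
$g{\left(w{\left(-4 \right)} \right)} + 21 \cdot 30 = 0 + 21 \cdot 30 = 0 + 630 = 630$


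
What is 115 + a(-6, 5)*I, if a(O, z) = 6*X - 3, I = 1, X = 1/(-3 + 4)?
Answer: 118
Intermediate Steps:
X = 1 (X = 1/1 = 1)
a(O, z) = 3 (a(O, z) = 6*1 - 3 = 6 - 3 = 3)
115 + a(-6, 5)*I = 115 + 3*1 = 115 + 3 = 118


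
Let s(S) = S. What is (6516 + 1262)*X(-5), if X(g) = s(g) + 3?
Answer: -15556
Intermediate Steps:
X(g) = 3 + g (X(g) = g + 3 = 3 + g)
(6516 + 1262)*X(-5) = (6516 + 1262)*(3 - 5) = 7778*(-2) = -15556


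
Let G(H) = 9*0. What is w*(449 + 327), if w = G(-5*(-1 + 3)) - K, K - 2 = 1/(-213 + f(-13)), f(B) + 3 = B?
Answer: -354632/229 ≈ -1548.6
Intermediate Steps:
G(H) = 0
f(B) = -3 + B
K = 457/229 (K = 2 + 1/(-213 + (-3 - 13)) = 2 + 1/(-213 - 16) = 2 + 1/(-229) = 2 - 1/229 = 457/229 ≈ 1.9956)
w = -457/229 (w = 0 - 1*457/229 = 0 - 457/229 = -457/229 ≈ -1.9956)
w*(449 + 327) = -457*(449 + 327)/229 = -457/229*776 = -354632/229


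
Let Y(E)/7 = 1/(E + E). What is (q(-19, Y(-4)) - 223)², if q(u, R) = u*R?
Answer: 2725801/64 ≈ 42591.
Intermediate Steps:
Y(E) = 7/(2*E) (Y(E) = 7/(E + E) = 7/((2*E)) = 7*(1/(2*E)) = 7/(2*E))
q(u, R) = R*u
(q(-19, Y(-4)) - 223)² = (((7/2)/(-4))*(-19) - 223)² = (((7/2)*(-¼))*(-19) - 223)² = (-7/8*(-19) - 223)² = (133/8 - 223)² = (-1651/8)² = 2725801/64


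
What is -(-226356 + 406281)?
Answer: -179925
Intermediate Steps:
-(-226356 + 406281) = -1*179925 = -179925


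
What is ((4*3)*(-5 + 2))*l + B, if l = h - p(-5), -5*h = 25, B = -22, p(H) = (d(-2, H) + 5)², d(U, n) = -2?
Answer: 482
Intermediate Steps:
p(H) = 9 (p(H) = (-2 + 5)² = 3² = 9)
h = -5 (h = -⅕*25 = -5)
l = -14 (l = -5 - 1*9 = -5 - 9 = -14)
((4*3)*(-5 + 2))*l + B = ((4*3)*(-5 + 2))*(-14) - 22 = (12*(-3))*(-14) - 22 = -36*(-14) - 22 = 504 - 22 = 482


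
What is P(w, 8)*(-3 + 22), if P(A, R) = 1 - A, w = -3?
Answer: 76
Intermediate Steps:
P(w, 8)*(-3 + 22) = (1 - 1*(-3))*(-3 + 22) = (1 + 3)*19 = 4*19 = 76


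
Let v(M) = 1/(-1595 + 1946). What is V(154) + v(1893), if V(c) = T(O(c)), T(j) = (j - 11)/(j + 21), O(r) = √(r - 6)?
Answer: -132736/102843 + 64*√37/293 ≈ 0.037992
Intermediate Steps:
O(r) = √(-6 + r)
T(j) = (-11 + j)/(21 + j)
V(c) = (-11 + √(-6 + c))/(21 + √(-6 + c))
v(M) = 1/351
V(154) + v(1893) = (-11 + √(-6 + 154))/(21 + √(-6 + 154)) + 1/351 = (-11 + √148)/(21 + √148) + 1/351 = (-11 + 2*√37)/(21 + 2*√37) + 1/351 = 1/351 + (-11 + 2*√37)/(21 + 2*√37)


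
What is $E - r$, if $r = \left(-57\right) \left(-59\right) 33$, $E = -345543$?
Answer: $-456522$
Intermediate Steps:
$r = 110979$ ($r = 3363 \cdot 33 = 110979$)
$E - r = -345543 - 110979 = -456522$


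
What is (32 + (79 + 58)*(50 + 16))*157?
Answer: 1424618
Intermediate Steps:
(32 + (79 + 58)*(50 + 16))*157 = (32 + 137*66)*157 = (32 + 9042)*157 = 9074*157 = 1424618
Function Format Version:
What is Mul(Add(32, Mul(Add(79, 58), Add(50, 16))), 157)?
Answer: 1424618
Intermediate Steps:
Mul(Add(32, Mul(Add(79, 58), Add(50, 16))), 157) = Mul(Add(32, Mul(137, 66)), 157) = Mul(Add(32, 9042), 157) = Mul(9074, 157) = 1424618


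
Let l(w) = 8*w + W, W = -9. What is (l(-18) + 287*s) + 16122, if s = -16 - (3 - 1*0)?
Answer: 10516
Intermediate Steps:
s = -19 (s = -16 - (3 + 0) = -16 - 1*3 = -16 - 3 = -19)
l(w) = -9 + 8*w (l(w) = 8*w - 9 = -9 + 8*w)
(l(-18) + 287*s) + 16122 = ((-9 + 8*(-18)) + 287*(-19)) + 16122 = ((-9 - 144) - 5453) + 16122 = (-153 - 5453) + 16122 = -5606 + 16122 = 10516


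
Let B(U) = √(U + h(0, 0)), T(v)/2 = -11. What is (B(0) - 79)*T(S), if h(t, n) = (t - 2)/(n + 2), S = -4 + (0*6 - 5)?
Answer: 1738 - 22*I ≈ 1738.0 - 22.0*I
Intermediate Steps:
S = -9 (S = -4 + (0 - 5) = -4 - 5 = -9)
T(v) = -22 (T(v) = 2*(-11) = -22)
h(t, n) = (-2 + t)/(2 + n)
B(U) = √(-1 + U) (B(U) = √(U + (-2 + 0)/(2 + 0)) = √(U - 2/2) = √(U + (½)*(-2)) = √(U - 1) = √(-1 + U))
(B(0) - 79)*T(S) = (√(-1 + 0) - 79)*(-22) = (√(-1) - 79)*(-22) = (I - 79)*(-22) = (-79 + I)*(-22) = 1738 - 22*I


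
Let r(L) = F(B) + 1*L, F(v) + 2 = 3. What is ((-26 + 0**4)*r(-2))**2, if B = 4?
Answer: 676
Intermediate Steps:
F(v) = 1 (F(v) = -2 + 3 = 1)
r(L) = 1 + L (r(L) = 1 + 1*L = 1 + L)
((-26 + 0**4)*r(-2))**2 = ((-26 + 0**4)*(1 - 2))**2 = ((-26 + 0)*(-1))**2 = (-26*(-1))**2 = 26**2 = 676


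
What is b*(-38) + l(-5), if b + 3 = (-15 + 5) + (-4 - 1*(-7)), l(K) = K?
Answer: 375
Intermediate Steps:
b = -10 (b = -3 + ((-15 + 5) + (-4 - 1*(-7))) = -3 + (-10 + (-4 + 7)) = -3 + (-10 + 3) = -3 - 7 = -10)
b*(-38) + l(-5) = -10*(-38) - 5 = 380 - 5 = 375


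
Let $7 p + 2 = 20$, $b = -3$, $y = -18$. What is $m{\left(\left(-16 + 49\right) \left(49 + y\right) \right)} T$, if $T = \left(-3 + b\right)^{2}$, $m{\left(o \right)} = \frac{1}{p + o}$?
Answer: $\frac{84}{2393} \approx 0.035102$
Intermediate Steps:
$p = \frac{18}{7}$ ($p = - \frac{2}{7} + \frac{1}{7} \cdot 20 = - \frac{2}{7} + \frac{20}{7} = \frac{18}{7} \approx 2.5714$)
$m{\left(o \right)} = \frac{1}{\frac{18}{7} + o}$
$T = 36$ ($T = \left(-3 - 3\right)^{2} = \left(-6\right)^{2} = 36$)
$m{\left(\left(-16 + 49\right) \left(49 + y\right) \right)} T = \frac{7}{18 + 7 \left(-16 + 49\right) \left(49 - 18\right)} 36 = \frac{7}{18 + 7 \cdot 33 \cdot 31} \cdot 36 = \frac{7}{18 + 7 \cdot 1023} \cdot 36 = \frac{7}{18 + 7161} \cdot 36 = \frac{7}{7179} \cdot 36 = \frac{84}{2393}$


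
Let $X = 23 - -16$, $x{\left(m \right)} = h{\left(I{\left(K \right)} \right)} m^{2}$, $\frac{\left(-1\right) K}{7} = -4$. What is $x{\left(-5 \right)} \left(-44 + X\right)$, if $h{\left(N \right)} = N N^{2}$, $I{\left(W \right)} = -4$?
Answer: $8000$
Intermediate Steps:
$K = 28$ ($K = \left(-7\right) \left(-4\right) = 28$)
$h{\left(N \right)} = N^{3}$
$x{\left(m \right)} = - 64 m^{2}$ ($x{\left(m \right)} = \left(-4\right)^{3} m^{2} = - 64 m^{2}$)
$X = 39$ ($X = 23 + 16 = 39$)
$x{\left(-5 \right)} \left(-44 + X\right) = - 64 \left(-5\right)^{2} \left(-44 + 39\right) = \left(-64\right) 25 \left(-5\right) = \left(-1600\right) \left(-5\right) = 8000$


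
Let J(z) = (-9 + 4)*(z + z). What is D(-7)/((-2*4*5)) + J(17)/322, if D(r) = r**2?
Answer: -11289/6440 ≈ -1.7530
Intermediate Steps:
J(z) = -10*z
D(-7)/((-2*4*5)) + J(17)/322 = (-7)**2/((-2*4*5)) - 10*17/322 = 49/((-8*5)) - 170*1/322 = 49/(-40) - 85/161 = 49*(-1/40) - 85/161 = -49/40 - 85/161 = -11289/6440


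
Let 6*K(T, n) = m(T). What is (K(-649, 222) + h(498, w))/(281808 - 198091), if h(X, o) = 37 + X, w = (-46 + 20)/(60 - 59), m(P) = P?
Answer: 2561/502302 ≈ 0.0050985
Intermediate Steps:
w = -26 (w = -26/1 = -26*1 = -26)
K(T, n) = T/6
(K(-649, 222) + h(498, w))/(281808 - 198091) = ((⅙)*(-649) + (37 + 498))/(281808 - 198091) = (-649/6 + 535)/83717 = (2561/6)*(1/83717) = 2561/502302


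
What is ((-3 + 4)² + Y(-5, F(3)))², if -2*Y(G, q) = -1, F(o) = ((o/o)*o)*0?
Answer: 9/4 ≈ 2.2500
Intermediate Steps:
F(o) = 0 (F(o) = (1*o)*0 = o*0 = 0)
Y(G, q) = ½ (Y(G, q) = -½*(-1) = ½)
((-3 + 4)² + Y(-5, F(3)))² = ((-3 + 4)² + ½)² = (1² + ½)² = (1 + ½)² = (3/2)² = 9/4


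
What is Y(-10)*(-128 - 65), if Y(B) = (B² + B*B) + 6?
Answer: -39758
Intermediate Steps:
Y(B) = 6 + 2*B² (Y(B) = (B² + B²) + 6 = 2*B² + 6 = 6 + 2*B²)
Y(-10)*(-128 - 65) = (6 + 2*(-10)²)*(-128 - 65) = (6 + 2*100)*(-193) = (6 + 200)*(-193) = 206*(-193) = -39758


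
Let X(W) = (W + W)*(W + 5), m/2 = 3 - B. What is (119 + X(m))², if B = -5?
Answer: 625681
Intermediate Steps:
m = 16 (m = 2*(3 - 1*(-5)) = 2*(3 + 5) = 2*8 = 16)
X(W) = 2*W*(5 + W) (X(W) = (2*W)*(5 + W) = 2*W*(5 + W))
(119 + X(m))² = (119 + 2*16*(5 + 16))² = (119 + 2*16*21)² = (119 + 672)² = 791² = 625681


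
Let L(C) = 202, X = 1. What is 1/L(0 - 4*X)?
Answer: 1/202 ≈ 0.0049505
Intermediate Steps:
1/L(0 - 4*X) = 1/202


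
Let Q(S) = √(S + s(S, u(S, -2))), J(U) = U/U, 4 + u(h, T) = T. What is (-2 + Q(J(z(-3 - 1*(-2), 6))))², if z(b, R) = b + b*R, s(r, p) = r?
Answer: (2 - √2)² ≈ 0.34315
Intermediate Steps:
u(h, T) = -4 + T
z(b, R) = b + R*b
J(U) = 1
Q(S) = √2*√S (Q(S) = √(S + S) = √(2*S) = √2*√S)
(-2 + Q(J(z(-3 - 1*(-2), 6))))² = (-2 + √2*√1)² = (-2 + √2*1)² = (-2 + √2)²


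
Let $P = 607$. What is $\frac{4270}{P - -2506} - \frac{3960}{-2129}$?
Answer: $\frac{21418310}{6627577} \approx 3.2317$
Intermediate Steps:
$\frac{4270}{P - -2506} - \frac{3960}{-2129} = \frac{4270}{607 - -2506} - \frac{3960}{-2129} = \frac{4270}{607 + 2506} - - \frac{3960}{2129} = \frac{4270}{3113} + \frac{3960}{2129} = \frac{21418310}{6627577}$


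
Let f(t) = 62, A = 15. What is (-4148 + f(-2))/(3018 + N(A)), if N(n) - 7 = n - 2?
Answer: -2043/1519 ≈ -1.3450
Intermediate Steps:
N(n) = 5 + n (N(n) = 7 + (n - 2) = 7 + (-2 + n) = 5 + n)
(-4148 + f(-2))/(3018 + N(A)) = (-4148 + 62)/(3018 + (5 + 15)) = -4086/(3018 + 20) = -4086/3038 = -4086*1/3038 = -2043/1519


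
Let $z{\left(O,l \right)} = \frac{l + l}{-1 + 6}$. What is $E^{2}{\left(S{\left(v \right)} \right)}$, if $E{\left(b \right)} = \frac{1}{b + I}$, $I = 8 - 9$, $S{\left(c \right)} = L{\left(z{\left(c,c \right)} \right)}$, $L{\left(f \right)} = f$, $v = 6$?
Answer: $\frac{25}{49} \approx 0.5102$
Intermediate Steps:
$z{\left(O,l \right)} = \frac{2 l}{5}$
$S{\left(c \right)} = \frac{2 c}{5}$
$I = -1$ ($I = 8 - 9 = -1$)
$E{\left(b \right)} = \frac{1}{-1 + b}$ ($E{\left(b \right)} = \frac{1}{b - 1} = \frac{1}{-1 + b}$)
$E^{2}{\left(S{\left(v \right)} \right)} = \left(\frac{1}{-1 + \frac{2}{5} \cdot 6}\right)^{2} = \left(\frac{1}{-1 + \frac{12}{5}}\right)^{2} = \left(\frac{1}{\frac{7}{5}}\right)^{2} = \left(\frac{5}{7}\right)^{2} = \frac{25}{49}$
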